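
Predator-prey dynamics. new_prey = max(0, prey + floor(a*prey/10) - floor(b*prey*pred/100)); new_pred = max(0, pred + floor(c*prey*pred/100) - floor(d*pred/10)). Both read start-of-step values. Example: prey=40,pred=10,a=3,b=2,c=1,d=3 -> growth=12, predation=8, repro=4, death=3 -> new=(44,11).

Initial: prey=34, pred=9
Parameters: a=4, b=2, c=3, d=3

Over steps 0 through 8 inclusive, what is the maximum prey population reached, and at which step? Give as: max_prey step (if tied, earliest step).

Step 1: prey: 34+13-6=41; pred: 9+9-2=16
Step 2: prey: 41+16-13=44; pred: 16+19-4=31
Step 3: prey: 44+17-27=34; pred: 31+40-9=62
Step 4: prey: 34+13-42=5; pred: 62+63-18=107
Step 5: prey: 5+2-10=0; pred: 107+16-32=91
Step 6: prey: 0+0-0=0; pred: 91+0-27=64
Step 7: prey: 0+0-0=0; pred: 64+0-19=45
Step 8: prey: 0+0-0=0; pred: 45+0-13=32
Max prey = 44 at step 2

Answer: 44 2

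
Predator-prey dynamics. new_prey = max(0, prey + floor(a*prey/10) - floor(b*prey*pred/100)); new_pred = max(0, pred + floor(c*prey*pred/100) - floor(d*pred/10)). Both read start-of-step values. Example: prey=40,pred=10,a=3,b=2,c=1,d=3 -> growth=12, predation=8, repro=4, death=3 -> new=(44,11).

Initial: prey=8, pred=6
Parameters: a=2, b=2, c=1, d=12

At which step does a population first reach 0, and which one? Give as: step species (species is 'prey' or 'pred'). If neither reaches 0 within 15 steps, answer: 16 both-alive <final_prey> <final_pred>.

Step 1: prey: 8+1-0=9; pred: 6+0-7=0
First extinction: pred at step 1

Answer: 1 pred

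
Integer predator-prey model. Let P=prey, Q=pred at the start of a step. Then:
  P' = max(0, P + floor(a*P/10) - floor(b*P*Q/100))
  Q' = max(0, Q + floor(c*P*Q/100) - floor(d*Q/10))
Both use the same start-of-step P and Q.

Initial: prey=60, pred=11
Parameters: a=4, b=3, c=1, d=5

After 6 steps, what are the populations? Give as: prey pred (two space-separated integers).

Answer: 45 21

Derivation:
Step 1: prey: 60+24-19=65; pred: 11+6-5=12
Step 2: prey: 65+26-23=68; pred: 12+7-6=13
Step 3: prey: 68+27-26=69; pred: 13+8-6=15
Step 4: prey: 69+27-31=65; pred: 15+10-7=18
Step 5: prey: 65+26-35=56; pred: 18+11-9=20
Step 6: prey: 56+22-33=45; pred: 20+11-10=21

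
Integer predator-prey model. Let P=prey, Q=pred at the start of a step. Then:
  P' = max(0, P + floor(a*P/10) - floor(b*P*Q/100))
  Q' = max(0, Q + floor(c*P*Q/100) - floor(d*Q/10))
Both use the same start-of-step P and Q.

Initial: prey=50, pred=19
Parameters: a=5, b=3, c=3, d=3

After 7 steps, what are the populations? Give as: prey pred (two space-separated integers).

Answer: 0 24

Derivation:
Step 1: prey: 50+25-28=47; pred: 19+28-5=42
Step 2: prey: 47+23-59=11; pred: 42+59-12=89
Step 3: prey: 11+5-29=0; pred: 89+29-26=92
Step 4: prey: 0+0-0=0; pred: 92+0-27=65
Step 5: prey: 0+0-0=0; pred: 65+0-19=46
Step 6: prey: 0+0-0=0; pred: 46+0-13=33
Step 7: prey: 0+0-0=0; pred: 33+0-9=24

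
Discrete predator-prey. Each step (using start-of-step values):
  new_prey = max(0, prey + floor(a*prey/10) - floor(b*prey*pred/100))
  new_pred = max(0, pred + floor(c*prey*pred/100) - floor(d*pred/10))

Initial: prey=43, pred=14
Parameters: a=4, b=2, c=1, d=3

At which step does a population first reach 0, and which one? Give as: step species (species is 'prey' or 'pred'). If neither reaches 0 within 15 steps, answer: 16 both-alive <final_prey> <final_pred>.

Step 1: prey: 43+17-12=48; pred: 14+6-4=16
Step 2: prey: 48+19-15=52; pred: 16+7-4=19
Step 3: prey: 52+20-19=53; pred: 19+9-5=23
Step 4: prey: 53+21-24=50; pred: 23+12-6=29
Step 5: prey: 50+20-29=41; pred: 29+14-8=35
Step 6: prey: 41+16-28=29; pred: 35+14-10=39
Step 7: prey: 29+11-22=18; pred: 39+11-11=39
Step 8: prey: 18+7-14=11; pred: 39+7-11=35
Step 9: prey: 11+4-7=8; pred: 35+3-10=28
Step 10: prey: 8+3-4=7; pred: 28+2-8=22
Step 11: prey: 7+2-3=6; pred: 22+1-6=17
Step 12: prey: 6+2-2=6; pred: 17+1-5=13
Step 13: prey: 6+2-1=7; pred: 13+0-3=10
Step 14: prey: 7+2-1=8; pred: 10+0-3=7
Step 15: prey: 8+3-1=10; pred: 7+0-2=5
No extinction within 15 steps

Answer: 16 both-alive 10 5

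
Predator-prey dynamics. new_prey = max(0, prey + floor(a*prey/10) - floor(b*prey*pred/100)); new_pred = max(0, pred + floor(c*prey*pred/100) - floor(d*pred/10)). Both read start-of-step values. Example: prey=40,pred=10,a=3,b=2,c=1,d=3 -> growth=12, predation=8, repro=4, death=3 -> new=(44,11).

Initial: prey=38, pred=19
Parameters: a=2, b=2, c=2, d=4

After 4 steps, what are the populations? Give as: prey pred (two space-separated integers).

Answer: 7 27

Derivation:
Step 1: prey: 38+7-14=31; pred: 19+14-7=26
Step 2: prey: 31+6-16=21; pred: 26+16-10=32
Step 3: prey: 21+4-13=12; pred: 32+13-12=33
Step 4: prey: 12+2-7=7; pred: 33+7-13=27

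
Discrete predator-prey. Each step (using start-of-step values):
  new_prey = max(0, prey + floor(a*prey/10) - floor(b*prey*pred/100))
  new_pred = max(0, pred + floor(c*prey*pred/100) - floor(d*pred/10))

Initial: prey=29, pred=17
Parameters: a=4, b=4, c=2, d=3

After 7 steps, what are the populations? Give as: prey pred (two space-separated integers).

Answer: 1 7

Derivation:
Step 1: prey: 29+11-19=21; pred: 17+9-5=21
Step 2: prey: 21+8-17=12; pred: 21+8-6=23
Step 3: prey: 12+4-11=5; pred: 23+5-6=22
Step 4: prey: 5+2-4=3; pred: 22+2-6=18
Step 5: prey: 3+1-2=2; pred: 18+1-5=14
Step 6: prey: 2+0-1=1; pred: 14+0-4=10
Step 7: prey: 1+0-0=1; pred: 10+0-3=7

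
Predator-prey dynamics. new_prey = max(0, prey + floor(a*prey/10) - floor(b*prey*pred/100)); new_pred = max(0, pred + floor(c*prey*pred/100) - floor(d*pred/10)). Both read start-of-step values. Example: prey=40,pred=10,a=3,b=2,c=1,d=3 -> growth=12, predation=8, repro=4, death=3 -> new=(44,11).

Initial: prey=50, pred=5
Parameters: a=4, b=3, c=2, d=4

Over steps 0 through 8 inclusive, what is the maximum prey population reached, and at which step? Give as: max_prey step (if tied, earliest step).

Answer: 73 2

Derivation:
Step 1: prey: 50+20-7=63; pred: 5+5-2=8
Step 2: prey: 63+25-15=73; pred: 8+10-3=15
Step 3: prey: 73+29-32=70; pred: 15+21-6=30
Step 4: prey: 70+28-63=35; pred: 30+42-12=60
Step 5: prey: 35+14-63=0; pred: 60+42-24=78
Step 6: prey: 0+0-0=0; pred: 78+0-31=47
Step 7: prey: 0+0-0=0; pred: 47+0-18=29
Step 8: prey: 0+0-0=0; pred: 29+0-11=18
Max prey = 73 at step 2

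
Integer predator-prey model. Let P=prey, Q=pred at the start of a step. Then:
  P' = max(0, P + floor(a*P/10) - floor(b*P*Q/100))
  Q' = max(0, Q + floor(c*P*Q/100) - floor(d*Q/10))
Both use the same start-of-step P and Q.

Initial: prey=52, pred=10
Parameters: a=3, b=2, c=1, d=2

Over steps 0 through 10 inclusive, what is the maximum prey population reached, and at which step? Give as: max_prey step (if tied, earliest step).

Answer: 60 2

Derivation:
Step 1: prey: 52+15-10=57; pred: 10+5-2=13
Step 2: prey: 57+17-14=60; pred: 13+7-2=18
Step 3: prey: 60+18-21=57; pred: 18+10-3=25
Step 4: prey: 57+17-28=46; pred: 25+14-5=34
Step 5: prey: 46+13-31=28; pred: 34+15-6=43
Step 6: prey: 28+8-24=12; pred: 43+12-8=47
Step 7: prey: 12+3-11=4; pred: 47+5-9=43
Step 8: prey: 4+1-3=2; pred: 43+1-8=36
Step 9: prey: 2+0-1=1; pred: 36+0-7=29
Step 10: prey: 1+0-0=1; pred: 29+0-5=24
Max prey = 60 at step 2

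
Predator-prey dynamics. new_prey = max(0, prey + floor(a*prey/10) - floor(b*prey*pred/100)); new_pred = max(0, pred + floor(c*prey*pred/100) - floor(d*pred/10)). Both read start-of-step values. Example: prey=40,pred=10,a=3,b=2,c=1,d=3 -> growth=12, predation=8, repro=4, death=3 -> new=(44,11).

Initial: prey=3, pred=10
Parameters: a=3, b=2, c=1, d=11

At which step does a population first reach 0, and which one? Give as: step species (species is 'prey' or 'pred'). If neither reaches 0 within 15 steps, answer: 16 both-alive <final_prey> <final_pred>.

Answer: 1 pred

Derivation:
Step 1: prey: 3+0-0=3; pred: 10+0-11=0
First extinction: pred at step 1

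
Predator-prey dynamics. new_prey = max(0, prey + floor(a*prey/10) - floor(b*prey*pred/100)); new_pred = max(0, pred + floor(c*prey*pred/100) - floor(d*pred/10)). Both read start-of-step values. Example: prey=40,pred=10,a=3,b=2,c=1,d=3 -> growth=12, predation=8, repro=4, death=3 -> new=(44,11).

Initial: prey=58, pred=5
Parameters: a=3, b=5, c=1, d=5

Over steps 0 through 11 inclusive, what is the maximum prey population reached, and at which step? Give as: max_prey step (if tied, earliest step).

Answer: 64 2

Derivation:
Step 1: prey: 58+17-14=61; pred: 5+2-2=5
Step 2: prey: 61+18-15=64; pred: 5+3-2=6
Step 3: prey: 64+19-19=64; pred: 6+3-3=6
Step 4: prey: 64+19-19=64; pred: 6+3-3=6
Step 5: prey: 64+19-19=64; pred: 6+3-3=6
Step 6: prey: 64+19-19=64; pred: 6+3-3=6
Step 7: prey: 64+19-19=64; pred: 6+3-3=6
Step 8: prey: 64+19-19=64; pred: 6+3-3=6
Step 9: prey: 64+19-19=64; pred: 6+3-3=6
Step 10: prey: 64+19-19=64; pred: 6+3-3=6
Step 11: prey: 64+19-19=64; pred: 6+3-3=6
Max prey = 64 at step 2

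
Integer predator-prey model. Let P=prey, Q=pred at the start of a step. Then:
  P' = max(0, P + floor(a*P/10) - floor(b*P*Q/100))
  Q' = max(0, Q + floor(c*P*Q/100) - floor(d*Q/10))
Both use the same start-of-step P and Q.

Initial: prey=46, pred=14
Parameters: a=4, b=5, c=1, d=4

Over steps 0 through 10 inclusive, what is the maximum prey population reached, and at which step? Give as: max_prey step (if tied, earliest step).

Step 1: prey: 46+18-32=32; pred: 14+6-5=15
Step 2: prey: 32+12-24=20; pred: 15+4-6=13
Step 3: prey: 20+8-13=15; pred: 13+2-5=10
Step 4: prey: 15+6-7=14; pred: 10+1-4=7
Step 5: prey: 14+5-4=15; pred: 7+0-2=5
Step 6: prey: 15+6-3=18; pred: 5+0-2=3
Step 7: prey: 18+7-2=23; pred: 3+0-1=2
Step 8: prey: 23+9-2=30; pred: 2+0-0=2
Step 9: prey: 30+12-3=39; pred: 2+0-0=2
Step 10: prey: 39+15-3=51; pred: 2+0-0=2
Max prey = 51 at step 10

Answer: 51 10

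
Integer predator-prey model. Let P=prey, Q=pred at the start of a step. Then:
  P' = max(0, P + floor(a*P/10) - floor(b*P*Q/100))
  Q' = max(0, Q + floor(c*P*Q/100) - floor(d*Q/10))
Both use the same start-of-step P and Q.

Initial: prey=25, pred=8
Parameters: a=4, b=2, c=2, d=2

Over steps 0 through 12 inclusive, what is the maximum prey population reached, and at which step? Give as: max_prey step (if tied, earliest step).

Step 1: prey: 25+10-4=31; pred: 8+4-1=11
Step 2: prey: 31+12-6=37; pred: 11+6-2=15
Step 3: prey: 37+14-11=40; pred: 15+11-3=23
Step 4: prey: 40+16-18=38; pred: 23+18-4=37
Step 5: prey: 38+15-28=25; pred: 37+28-7=58
Step 6: prey: 25+10-29=6; pred: 58+29-11=76
Step 7: prey: 6+2-9=0; pred: 76+9-15=70
Step 8: prey: 0+0-0=0; pred: 70+0-14=56
Step 9: prey: 0+0-0=0; pred: 56+0-11=45
Step 10: prey: 0+0-0=0; pred: 45+0-9=36
Step 11: prey: 0+0-0=0; pred: 36+0-7=29
Step 12: prey: 0+0-0=0; pred: 29+0-5=24
Max prey = 40 at step 3

Answer: 40 3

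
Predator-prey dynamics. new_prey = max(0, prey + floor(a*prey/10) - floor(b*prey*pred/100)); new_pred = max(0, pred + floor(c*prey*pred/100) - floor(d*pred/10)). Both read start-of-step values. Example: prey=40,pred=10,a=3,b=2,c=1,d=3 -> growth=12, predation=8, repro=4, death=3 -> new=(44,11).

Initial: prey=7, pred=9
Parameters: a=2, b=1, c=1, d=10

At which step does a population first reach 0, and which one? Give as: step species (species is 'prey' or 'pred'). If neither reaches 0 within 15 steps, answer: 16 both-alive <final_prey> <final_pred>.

Answer: 1 pred

Derivation:
Step 1: prey: 7+1-0=8; pred: 9+0-9=0
First extinction: pred at step 1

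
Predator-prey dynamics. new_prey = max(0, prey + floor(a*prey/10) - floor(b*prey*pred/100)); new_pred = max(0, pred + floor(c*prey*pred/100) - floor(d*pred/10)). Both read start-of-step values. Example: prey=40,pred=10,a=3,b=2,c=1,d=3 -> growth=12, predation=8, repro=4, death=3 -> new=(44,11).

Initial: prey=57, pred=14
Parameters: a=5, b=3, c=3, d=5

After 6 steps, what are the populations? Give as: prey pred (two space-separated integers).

Answer: 0 15

Derivation:
Step 1: prey: 57+28-23=62; pred: 14+23-7=30
Step 2: prey: 62+31-55=38; pred: 30+55-15=70
Step 3: prey: 38+19-79=0; pred: 70+79-35=114
Step 4: prey: 0+0-0=0; pred: 114+0-57=57
Step 5: prey: 0+0-0=0; pred: 57+0-28=29
Step 6: prey: 0+0-0=0; pred: 29+0-14=15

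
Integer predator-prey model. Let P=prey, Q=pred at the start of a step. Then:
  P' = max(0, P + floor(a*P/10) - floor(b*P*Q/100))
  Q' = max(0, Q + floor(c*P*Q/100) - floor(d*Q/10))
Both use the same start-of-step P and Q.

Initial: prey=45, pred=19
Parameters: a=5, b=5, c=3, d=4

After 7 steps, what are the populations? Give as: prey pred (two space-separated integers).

Answer: 0 5

Derivation:
Step 1: prey: 45+22-42=25; pred: 19+25-7=37
Step 2: prey: 25+12-46=0; pred: 37+27-14=50
Step 3: prey: 0+0-0=0; pred: 50+0-20=30
Step 4: prey: 0+0-0=0; pred: 30+0-12=18
Step 5: prey: 0+0-0=0; pred: 18+0-7=11
Step 6: prey: 0+0-0=0; pred: 11+0-4=7
Step 7: prey: 0+0-0=0; pred: 7+0-2=5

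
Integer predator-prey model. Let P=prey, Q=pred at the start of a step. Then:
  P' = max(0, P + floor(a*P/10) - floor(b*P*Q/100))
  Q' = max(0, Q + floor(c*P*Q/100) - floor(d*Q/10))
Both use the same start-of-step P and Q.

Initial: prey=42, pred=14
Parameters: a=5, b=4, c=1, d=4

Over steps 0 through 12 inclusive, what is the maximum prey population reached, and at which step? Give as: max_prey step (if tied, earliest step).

Answer: 58 12

Derivation:
Step 1: prey: 42+21-23=40; pred: 14+5-5=14
Step 2: prey: 40+20-22=38; pred: 14+5-5=14
Step 3: prey: 38+19-21=36; pred: 14+5-5=14
Step 4: prey: 36+18-20=34; pred: 14+5-5=14
Step 5: prey: 34+17-19=32; pred: 14+4-5=13
Step 6: prey: 32+16-16=32; pred: 13+4-5=12
Step 7: prey: 32+16-15=33; pred: 12+3-4=11
Step 8: prey: 33+16-14=35; pred: 11+3-4=10
Step 9: prey: 35+17-14=38; pred: 10+3-4=9
Step 10: prey: 38+19-13=44; pred: 9+3-3=9
Step 11: prey: 44+22-15=51; pred: 9+3-3=9
Step 12: prey: 51+25-18=58; pred: 9+4-3=10
Max prey = 58 at step 12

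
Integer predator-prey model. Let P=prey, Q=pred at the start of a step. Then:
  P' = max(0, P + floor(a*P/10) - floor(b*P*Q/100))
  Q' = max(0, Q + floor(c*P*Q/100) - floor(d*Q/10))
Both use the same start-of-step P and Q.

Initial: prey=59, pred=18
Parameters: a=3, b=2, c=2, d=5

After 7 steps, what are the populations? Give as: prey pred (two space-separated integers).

Step 1: prey: 59+17-21=55; pred: 18+21-9=30
Step 2: prey: 55+16-33=38; pred: 30+33-15=48
Step 3: prey: 38+11-36=13; pred: 48+36-24=60
Step 4: prey: 13+3-15=1; pred: 60+15-30=45
Step 5: prey: 1+0-0=1; pred: 45+0-22=23
Step 6: prey: 1+0-0=1; pred: 23+0-11=12
Step 7: prey: 1+0-0=1; pred: 12+0-6=6

Answer: 1 6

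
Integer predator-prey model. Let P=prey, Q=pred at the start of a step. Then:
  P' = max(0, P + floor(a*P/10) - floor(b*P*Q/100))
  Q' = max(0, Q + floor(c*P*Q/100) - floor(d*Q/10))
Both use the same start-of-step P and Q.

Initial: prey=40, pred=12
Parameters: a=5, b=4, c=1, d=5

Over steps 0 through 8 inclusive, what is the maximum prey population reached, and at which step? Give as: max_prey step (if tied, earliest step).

Answer: 79 7

Derivation:
Step 1: prey: 40+20-19=41; pred: 12+4-6=10
Step 2: prey: 41+20-16=45; pred: 10+4-5=9
Step 3: prey: 45+22-16=51; pred: 9+4-4=9
Step 4: prey: 51+25-18=58; pred: 9+4-4=9
Step 5: prey: 58+29-20=67; pred: 9+5-4=10
Step 6: prey: 67+33-26=74; pred: 10+6-5=11
Step 7: prey: 74+37-32=79; pred: 11+8-5=14
Step 8: prey: 79+39-44=74; pred: 14+11-7=18
Max prey = 79 at step 7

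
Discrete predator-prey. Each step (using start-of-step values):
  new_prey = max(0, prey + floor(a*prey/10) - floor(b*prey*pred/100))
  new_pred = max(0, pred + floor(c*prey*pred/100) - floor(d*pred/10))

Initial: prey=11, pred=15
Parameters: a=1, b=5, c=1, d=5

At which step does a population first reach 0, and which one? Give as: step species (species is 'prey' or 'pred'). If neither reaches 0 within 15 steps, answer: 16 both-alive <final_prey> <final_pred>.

Step 1: prey: 11+1-8=4; pred: 15+1-7=9
Step 2: prey: 4+0-1=3; pred: 9+0-4=5
Step 3: prey: 3+0-0=3; pred: 5+0-2=3
Step 4: prey: 3+0-0=3; pred: 3+0-1=2
Step 5: prey: 3+0-0=3; pred: 2+0-1=1
Step 6: prey: 3+0-0=3; pred: 1+0-0=1
Steps 7-15: state stable at prey=3, pred=1 (no change)
No extinction within 15 steps

Answer: 16 both-alive 3 1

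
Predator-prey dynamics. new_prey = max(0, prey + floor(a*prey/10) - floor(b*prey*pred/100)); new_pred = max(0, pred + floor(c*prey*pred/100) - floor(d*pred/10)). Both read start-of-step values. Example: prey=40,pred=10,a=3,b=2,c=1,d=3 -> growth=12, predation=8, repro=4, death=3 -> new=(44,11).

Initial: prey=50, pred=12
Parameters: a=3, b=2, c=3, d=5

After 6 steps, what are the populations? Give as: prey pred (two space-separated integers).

Step 1: prey: 50+15-12=53; pred: 12+18-6=24
Step 2: prey: 53+15-25=43; pred: 24+38-12=50
Step 3: prey: 43+12-43=12; pred: 50+64-25=89
Step 4: prey: 12+3-21=0; pred: 89+32-44=77
Step 5: prey: 0+0-0=0; pred: 77+0-38=39
Step 6: prey: 0+0-0=0; pred: 39+0-19=20

Answer: 0 20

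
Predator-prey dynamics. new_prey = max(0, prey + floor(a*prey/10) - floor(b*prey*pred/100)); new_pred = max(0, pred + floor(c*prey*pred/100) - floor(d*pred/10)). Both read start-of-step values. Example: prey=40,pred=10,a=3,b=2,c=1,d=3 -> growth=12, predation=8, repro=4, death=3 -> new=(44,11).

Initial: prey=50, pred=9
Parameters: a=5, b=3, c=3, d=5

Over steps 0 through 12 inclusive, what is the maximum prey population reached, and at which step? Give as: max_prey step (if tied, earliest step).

Answer: 62 1

Derivation:
Step 1: prey: 50+25-13=62; pred: 9+13-4=18
Step 2: prey: 62+31-33=60; pred: 18+33-9=42
Step 3: prey: 60+30-75=15; pred: 42+75-21=96
Step 4: prey: 15+7-43=0; pred: 96+43-48=91
Step 5: prey: 0+0-0=0; pred: 91+0-45=46
Step 6: prey: 0+0-0=0; pred: 46+0-23=23
Step 7: prey: 0+0-0=0; pred: 23+0-11=12
Step 8: prey: 0+0-0=0; pred: 12+0-6=6
Step 9: prey: 0+0-0=0; pred: 6+0-3=3
Step 10: prey: 0+0-0=0; pred: 3+0-1=2
Step 11: prey: 0+0-0=0; pred: 2+0-1=1
Step 12: prey: 0+0-0=0; pred: 1+0-0=1
Max prey = 62 at step 1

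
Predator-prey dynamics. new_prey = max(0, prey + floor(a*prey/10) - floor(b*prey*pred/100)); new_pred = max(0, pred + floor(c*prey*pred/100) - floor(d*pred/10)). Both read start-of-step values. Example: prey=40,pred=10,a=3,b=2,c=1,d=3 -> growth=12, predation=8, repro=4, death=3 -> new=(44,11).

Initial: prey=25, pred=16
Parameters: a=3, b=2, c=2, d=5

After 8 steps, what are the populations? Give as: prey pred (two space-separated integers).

Answer: 24 15

Derivation:
Step 1: prey: 25+7-8=24; pred: 16+8-8=16
Step 2: prey: 24+7-7=24; pred: 16+7-8=15
Step 3: prey: 24+7-7=24; pred: 15+7-7=15
Step 4: prey: 24+7-7=24; pred: 15+7-7=15
Step 5: prey: 24+7-7=24; pred: 15+7-7=15
Step 6: prey: 24+7-7=24; pred: 15+7-7=15
Step 7: prey: 24+7-7=24; pred: 15+7-7=15
Step 8: prey: 24+7-7=24; pred: 15+7-7=15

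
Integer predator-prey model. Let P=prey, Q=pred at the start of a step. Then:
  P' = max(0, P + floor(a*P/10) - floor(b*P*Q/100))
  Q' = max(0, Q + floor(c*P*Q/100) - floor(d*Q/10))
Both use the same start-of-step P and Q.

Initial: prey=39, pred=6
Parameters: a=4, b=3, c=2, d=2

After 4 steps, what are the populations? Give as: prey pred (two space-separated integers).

Step 1: prey: 39+15-7=47; pred: 6+4-1=9
Step 2: prey: 47+18-12=53; pred: 9+8-1=16
Step 3: prey: 53+21-25=49; pred: 16+16-3=29
Step 4: prey: 49+19-42=26; pred: 29+28-5=52

Answer: 26 52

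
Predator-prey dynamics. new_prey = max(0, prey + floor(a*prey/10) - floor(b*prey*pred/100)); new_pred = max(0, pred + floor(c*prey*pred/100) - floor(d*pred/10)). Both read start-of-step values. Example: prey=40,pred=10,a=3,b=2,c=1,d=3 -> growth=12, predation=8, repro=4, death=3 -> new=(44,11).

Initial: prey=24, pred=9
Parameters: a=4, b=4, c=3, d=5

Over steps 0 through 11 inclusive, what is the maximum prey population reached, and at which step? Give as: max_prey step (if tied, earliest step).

Answer: 25 1

Derivation:
Step 1: prey: 24+9-8=25; pred: 9+6-4=11
Step 2: prey: 25+10-11=24; pred: 11+8-5=14
Step 3: prey: 24+9-13=20; pred: 14+10-7=17
Step 4: prey: 20+8-13=15; pred: 17+10-8=19
Step 5: prey: 15+6-11=10; pred: 19+8-9=18
Step 6: prey: 10+4-7=7; pred: 18+5-9=14
Step 7: prey: 7+2-3=6; pred: 14+2-7=9
Step 8: prey: 6+2-2=6; pred: 9+1-4=6
Step 9: prey: 6+2-1=7; pred: 6+1-3=4
Step 10: prey: 7+2-1=8; pred: 4+0-2=2
Step 11: prey: 8+3-0=11; pred: 2+0-1=1
Max prey = 25 at step 1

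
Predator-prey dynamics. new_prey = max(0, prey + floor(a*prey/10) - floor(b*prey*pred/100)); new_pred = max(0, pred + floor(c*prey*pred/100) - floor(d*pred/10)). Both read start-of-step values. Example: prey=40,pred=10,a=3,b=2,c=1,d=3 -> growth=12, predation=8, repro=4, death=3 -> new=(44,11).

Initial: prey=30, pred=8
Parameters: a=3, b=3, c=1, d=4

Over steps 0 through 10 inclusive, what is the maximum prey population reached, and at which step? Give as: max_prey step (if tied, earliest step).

Answer: 54 8

Derivation:
Step 1: prey: 30+9-7=32; pred: 8+2-3=7
Step 2: prey: 32+9-6=35; pred: 7+2-2=7
Step 3: prey: 35+10-7=38; pred: 7+2-2=7
Step 4: prey: 38+11-7=42; pred: 7+2-2=7
Step 5: prey: 42+12-8=46; pred: 7+2-2=7
Step 6: prey: 46+13-9=50; pred: 7+3-2=8
Step 7: prey: 50+15-12=53; pred: 8+4-3=9
Step 8: prey: 53+15-14=54; pred: 9+4-3=10
Step 9: prey: 54+16-16=54; pred: 10+5-4=11
Step 10: prey: 54+16-17=53; pred: 11+5-4=12
Max prey = 54 at step 8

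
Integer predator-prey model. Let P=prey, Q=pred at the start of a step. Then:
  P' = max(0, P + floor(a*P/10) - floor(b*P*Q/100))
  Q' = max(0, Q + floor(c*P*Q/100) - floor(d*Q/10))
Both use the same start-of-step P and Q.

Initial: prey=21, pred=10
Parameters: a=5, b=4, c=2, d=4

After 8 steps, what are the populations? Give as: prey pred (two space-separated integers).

Step 1: prey: 21+10-8=23; pred: 10+4-4=10
Step 2: prey: 23+11-9=25; pred: 10+4-4=10
Step 3: prey: 25+12-10=27; pred: 10+5-4=11
Step 4: prey: 27+13-11=29; pred: 11+5-4=12
Step 5: prey: 29+14-13=30; pred: 12+6-4=14
Step 6: prey: 30+15-16=29; pred: 14+8-5=17
Step 7: prey: 29+14-19=24; pred: 17+9-6=20
Step 8: prey: 24+12-19=17; pred: 20+9-8=21

Answer: 17 21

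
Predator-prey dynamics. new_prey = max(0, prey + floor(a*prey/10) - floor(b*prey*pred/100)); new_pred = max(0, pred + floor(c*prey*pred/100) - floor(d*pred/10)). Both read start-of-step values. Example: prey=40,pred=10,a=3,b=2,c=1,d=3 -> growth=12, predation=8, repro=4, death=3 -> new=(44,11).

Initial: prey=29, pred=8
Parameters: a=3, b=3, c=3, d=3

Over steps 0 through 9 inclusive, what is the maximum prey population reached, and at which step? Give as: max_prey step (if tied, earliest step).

Answer: 31 1

Derivation:
Step 1: prey: 29+8-6=31; pred: 8+6-2=12
Step 2: prey: 31+9-11=29; pred: 12+11-3=20
Step 3: prey: 29+8-17=20; pred: 20+17-6=31
Step 4: prey: 20+6-18=8; pred: 31+18-9=40
Step 5: prey: 8+2-9=1; pred: 40+9-12=37
Step 6: prey: 1+0-1=0; pred: 37+1-11=27
Step 7: prey: 0+0-0=0; pred: 27+0-8=19
Step 8: prey: 0+0-0=0; pred: 19+0-5=14
Step 9: prey: 0+0-0=0; pred: 14+0-4=10
Max prey = 31 at step 1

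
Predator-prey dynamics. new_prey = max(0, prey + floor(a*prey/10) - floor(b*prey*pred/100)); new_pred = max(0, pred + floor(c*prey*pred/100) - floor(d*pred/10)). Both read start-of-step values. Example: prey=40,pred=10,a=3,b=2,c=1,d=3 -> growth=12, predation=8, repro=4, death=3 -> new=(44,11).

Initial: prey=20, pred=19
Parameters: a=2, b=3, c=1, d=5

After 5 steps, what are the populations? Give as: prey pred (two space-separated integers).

Step 1: prey: 20+4-11=13; pred: 19+3-9=13
Step 2: prey: 13+2-5=10; pred: 13+1-6=8
Step 3: prey: 10+2-2=10; pred: 8+0-4=4
Step 4: prey: 10+2-1=11; pred: 4+0-2=2
Step 5: prey: 11+2-0=13; pred: 2+0-1=1

Answer: 13 1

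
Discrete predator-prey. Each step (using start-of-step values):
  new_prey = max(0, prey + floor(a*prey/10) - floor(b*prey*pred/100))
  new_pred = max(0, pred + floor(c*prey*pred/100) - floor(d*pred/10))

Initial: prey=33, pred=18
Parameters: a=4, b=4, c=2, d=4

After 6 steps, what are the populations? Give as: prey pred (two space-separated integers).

Step 1: prey: 33+13-23=23; pred: 18+11-7=22
Step 2: prey: 23+9-20=12; pred: 22+10-8=24
Step 3: prey: 12+4-11=5; pred: 24+5-9=20
Step 4: prey: 5+2-4=3; pred: 20+2-8=14
Step 5: prey: 3+1-1=3; pred: 14+0-5=9
Step 6: prey: 3+1-1=3; pred: 9+0-3=6

Answer: 3 6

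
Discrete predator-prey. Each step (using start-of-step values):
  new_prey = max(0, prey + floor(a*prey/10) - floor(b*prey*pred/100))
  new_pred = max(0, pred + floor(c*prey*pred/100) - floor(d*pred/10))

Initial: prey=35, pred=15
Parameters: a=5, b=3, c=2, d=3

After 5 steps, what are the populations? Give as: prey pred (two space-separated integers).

Step 1: prey: 35+17-15=37; pred: 15+10-4=21
Step 2: prey: 37+18-23=32; pred: 21+15-6=30
Step 3: prey: 32+16-28=20; pred: 30+19-9=40
Step 4: prey: 20+10-24=6; pred: 40+16-12=44
Step 5: prey: 6+3-7=2; pred: 44+5-13=36

Answer: 2 36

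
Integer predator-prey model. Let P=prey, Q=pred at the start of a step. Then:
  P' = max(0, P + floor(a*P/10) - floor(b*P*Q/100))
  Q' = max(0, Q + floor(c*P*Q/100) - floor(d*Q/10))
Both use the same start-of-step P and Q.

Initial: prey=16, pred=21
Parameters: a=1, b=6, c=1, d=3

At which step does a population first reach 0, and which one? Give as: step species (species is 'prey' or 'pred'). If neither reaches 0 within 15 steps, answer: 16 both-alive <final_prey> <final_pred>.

Step 1: prey: 16+1-20=0; pred: 21+3-6=18
First extinction: prey at step 1

Answer: 1 prey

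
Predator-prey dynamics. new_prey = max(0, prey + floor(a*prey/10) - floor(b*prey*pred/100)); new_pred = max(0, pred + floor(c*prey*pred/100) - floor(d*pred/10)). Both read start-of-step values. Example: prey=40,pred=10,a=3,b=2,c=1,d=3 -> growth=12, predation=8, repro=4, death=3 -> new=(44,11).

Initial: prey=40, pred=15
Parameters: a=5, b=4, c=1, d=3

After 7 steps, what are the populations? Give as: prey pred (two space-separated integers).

Step 1: prey: 40+20-24=36; pred: 15+6-4=17
Step 2: prey: 36+18-24=30; pred: 17+6-5=18
Step 3: prey: 30+15-21=24; pred: 18+5-5=18
Step 4: prey: 24+12-17=19; pred: 18+4-5=17
Step 5: prey: 19+9-12=16; pred: 17+3-5=15
Step 6: prey: 16+8-9=15; pred: 15+2-4=13
Step 7: prey: 15+7-7=15; pred: 13+1-3=11

Answer: 15 11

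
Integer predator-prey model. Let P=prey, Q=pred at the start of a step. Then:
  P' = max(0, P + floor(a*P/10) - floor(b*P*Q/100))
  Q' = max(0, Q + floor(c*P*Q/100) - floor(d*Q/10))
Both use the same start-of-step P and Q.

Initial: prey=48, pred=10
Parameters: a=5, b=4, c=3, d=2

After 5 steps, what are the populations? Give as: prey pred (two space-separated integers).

Step 1: prey: 48+24-19=53; pred: 10+14-2=22
Step 2: prey: 53+26-46=33; pred: 22+34-4=52
Step 3: prey: 33+16-68=0; pred: 52+51-10=93
Step 4: prey: 0+0-0=0; pred: 93+0-18=75
Step 5: prey: 0+0-0=0; pred: 75+0-15=60

Answer: 0 60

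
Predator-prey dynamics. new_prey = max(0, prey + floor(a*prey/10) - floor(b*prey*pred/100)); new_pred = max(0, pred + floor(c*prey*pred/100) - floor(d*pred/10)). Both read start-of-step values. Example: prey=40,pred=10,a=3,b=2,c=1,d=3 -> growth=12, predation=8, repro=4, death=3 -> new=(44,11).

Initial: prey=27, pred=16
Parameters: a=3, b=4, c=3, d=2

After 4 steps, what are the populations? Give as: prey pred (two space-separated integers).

Step 1: prey: 27+8-17=18; pred: 16+12-3=25
Step 2: prey: 18+5-18=5; pred: 25+13-5=33
Step 3: prey: 5+1-6=0; pred: 33+4-6=31
Step 4: prey: 0+0-0=0; pred: 31+0-6=25

Answer: 0 25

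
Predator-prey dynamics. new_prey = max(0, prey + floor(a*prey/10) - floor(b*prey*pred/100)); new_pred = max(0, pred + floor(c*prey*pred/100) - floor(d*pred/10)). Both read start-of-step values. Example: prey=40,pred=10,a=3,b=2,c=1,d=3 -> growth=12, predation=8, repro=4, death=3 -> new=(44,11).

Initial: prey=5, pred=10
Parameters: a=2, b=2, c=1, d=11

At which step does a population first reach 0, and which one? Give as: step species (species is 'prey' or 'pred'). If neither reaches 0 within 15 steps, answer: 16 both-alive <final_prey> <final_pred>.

Answer: 1 pred

Derivation:
Step 1: prey: 5+1-1=5; pred: 10+0-11=0
First extinction: pred at step 1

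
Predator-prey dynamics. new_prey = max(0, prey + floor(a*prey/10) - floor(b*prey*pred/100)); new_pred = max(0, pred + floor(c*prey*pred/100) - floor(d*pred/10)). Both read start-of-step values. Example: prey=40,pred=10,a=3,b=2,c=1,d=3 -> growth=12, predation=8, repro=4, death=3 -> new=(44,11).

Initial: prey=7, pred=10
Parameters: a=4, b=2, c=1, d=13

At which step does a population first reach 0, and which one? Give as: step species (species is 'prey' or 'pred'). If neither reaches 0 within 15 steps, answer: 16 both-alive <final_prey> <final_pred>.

Step 1: prey: 7+2-1=8; pred: 10+0-13=0
First extinction: pred at step 1

Answer: 1 pred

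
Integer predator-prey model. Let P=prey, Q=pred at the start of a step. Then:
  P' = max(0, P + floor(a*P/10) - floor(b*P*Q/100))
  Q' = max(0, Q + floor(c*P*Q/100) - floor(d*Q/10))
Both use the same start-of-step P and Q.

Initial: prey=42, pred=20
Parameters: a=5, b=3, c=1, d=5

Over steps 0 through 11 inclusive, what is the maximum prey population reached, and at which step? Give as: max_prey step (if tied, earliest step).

Answer: 83 9

Derivation:
Step 1: prey: 42+21-25=38; pred: 20+8-10=18
Step 2: prey: 38+19-20=37; pred: 18+6-9=15
Step 3: prey: 37+18-16=39; pred: 15+5-7=13
Step 4: prey: 39+19-15=43; pred: 13+5-6=12
Step 5: prey: 43+21-15=49; pred: 12+5-6=11
Step 6: prey: 49+24-16=57; pred: 11+5-5=11
Step 7: prey: 57+28-18=67; pred: 11+6-5=12
Step 8: prey: 67+33-24=76; pred: 12+8-6=14
Step 9: prey: 76+38-31=83; pred: 14+10-7=17
Step 10: prey: 83+41-42=82; pred: 17+14-8=23
Step 11: prey: 82+41-56=67; pred: 23+18-11=30
Max prey = 83 at step 9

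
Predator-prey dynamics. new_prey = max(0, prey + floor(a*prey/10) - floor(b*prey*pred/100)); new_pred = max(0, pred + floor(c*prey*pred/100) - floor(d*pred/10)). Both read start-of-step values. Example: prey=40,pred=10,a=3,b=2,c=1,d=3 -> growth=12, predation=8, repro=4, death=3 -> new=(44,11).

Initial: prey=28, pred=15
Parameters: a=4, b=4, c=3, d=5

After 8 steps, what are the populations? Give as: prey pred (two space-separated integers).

Answer: 5 2

Derivation:
Step 1: prey: 28+11-16=23; pred: 15+12-7=20
Step 2: prey: 23+9-18=14; pred: 20+13-10=23
Step 3: prey: 14+5-12=7; pred: 23+9-11=21
Step 4: prey: 7+2-5=4; pred: 21+4-10=15
Step 5: prey: 4+1-2=3; pred: 15+1-7=9
Step 6: prey: 3+1-1=3; pred: 9+0-4=5
Step 7: prey: 3+1-0=4; pred: 5+0-2=3
Step 8: prey: 4+1-0=5; pred: 3+0-1=2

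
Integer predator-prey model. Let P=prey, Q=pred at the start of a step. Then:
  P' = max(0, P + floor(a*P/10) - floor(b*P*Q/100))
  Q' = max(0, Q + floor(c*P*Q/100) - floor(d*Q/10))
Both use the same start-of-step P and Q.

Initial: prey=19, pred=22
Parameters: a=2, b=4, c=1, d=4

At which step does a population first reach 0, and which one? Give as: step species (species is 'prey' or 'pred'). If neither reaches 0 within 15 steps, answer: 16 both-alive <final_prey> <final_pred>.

Step 1: prey: 19+3-16=6; pred: 22+4-8=18
Step 2: prey: 6+1-4=3; pred: 18+1-7=12
Step 3: prey: 3+0-1=2; pred: 12+0-4=8
Step 4: prey: 2+0-0=2; pred: 8+0-3=5
Step 5: prey: 2+0-0=2; pred: 5+0-2=3
Step 6: prey: 2+0-0=2; pred: 3+0-1=2
Step 7: prey: 2+0-0=2; pred: 2+0-0=2
Steps 8-15: state stable at prey=2, pred=2 (no change)
No extinction within 15 steps

Answer: 16 both-alive 2 2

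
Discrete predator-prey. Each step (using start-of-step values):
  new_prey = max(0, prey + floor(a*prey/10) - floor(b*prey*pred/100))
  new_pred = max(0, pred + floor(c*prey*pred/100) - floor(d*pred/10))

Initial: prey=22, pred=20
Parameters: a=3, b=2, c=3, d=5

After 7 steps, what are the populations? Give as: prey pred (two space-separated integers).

Step 1: prey: 22+6-8=20; pred: 20+13-10=23
Step 2: prey: 20+6-9=17; pred: 23+13-11=25
Step 3: prey: 17+5-8=14; pred: 25+12-12=25
Step 4: prey: 14+4-7=11; pred: 25+10-12=23
Step 5: prey: 11+3-5=9; pred: 23+7-11=19
Step 6: prey: 9+2-3=8; pred: 19+5-9=15
Step 7: prey: 8+2-2=8; pred: 15+3-7=11

Answer: 8 11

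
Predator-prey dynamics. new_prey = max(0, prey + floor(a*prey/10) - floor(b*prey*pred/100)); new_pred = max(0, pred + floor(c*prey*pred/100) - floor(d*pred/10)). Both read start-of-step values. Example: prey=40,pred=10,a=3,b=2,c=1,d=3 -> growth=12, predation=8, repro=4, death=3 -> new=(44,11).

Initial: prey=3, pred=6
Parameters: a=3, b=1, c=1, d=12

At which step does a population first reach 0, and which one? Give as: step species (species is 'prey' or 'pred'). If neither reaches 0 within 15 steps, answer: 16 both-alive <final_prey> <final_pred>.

Step 1: prey: 3+0-0=3; pred: 6+0-7=0
First extinction: pred at step 1

Answer: 1 pred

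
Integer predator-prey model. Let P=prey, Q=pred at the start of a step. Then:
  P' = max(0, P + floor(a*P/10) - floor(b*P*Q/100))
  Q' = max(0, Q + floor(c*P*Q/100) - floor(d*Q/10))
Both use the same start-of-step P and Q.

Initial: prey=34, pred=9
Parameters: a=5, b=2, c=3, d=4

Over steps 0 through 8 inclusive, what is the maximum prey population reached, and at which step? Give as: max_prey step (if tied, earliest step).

Answer: 54 2

Derivation:
Step 1: prey: 34+17-6=45; pred: 9+9-3=15
Step 2: prey: 45+22-13=54; pred: 15+20-6=29
Step 3: prey: 54+27-31=50; pred: 29+46-11=64
Step 4: prey: 50+25-64=11; pred: 64+96-25=135
Step 5: prey: 11+5-29=0; pred: 135+44-54=125
Step 6: prey: 0+0-0=0; pred: 125+0-50=75
Step 7: prey: 0+0-0=0; pred: 75+0-30=45
Step 8: prey: 0+0-0=0; pred: 45+0-18=27
Max prey = 54 at step 2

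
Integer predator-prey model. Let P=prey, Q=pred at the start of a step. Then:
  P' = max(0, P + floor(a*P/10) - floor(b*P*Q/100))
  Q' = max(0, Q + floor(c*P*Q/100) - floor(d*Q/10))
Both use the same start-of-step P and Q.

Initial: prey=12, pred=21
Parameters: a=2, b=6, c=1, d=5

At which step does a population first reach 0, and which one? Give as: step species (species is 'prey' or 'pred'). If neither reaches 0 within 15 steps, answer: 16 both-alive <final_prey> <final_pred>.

Step 1: prey: 12+2-15=0; pred: 21+2-10=13
First extinction: prey at step 1

Answer: 1 prey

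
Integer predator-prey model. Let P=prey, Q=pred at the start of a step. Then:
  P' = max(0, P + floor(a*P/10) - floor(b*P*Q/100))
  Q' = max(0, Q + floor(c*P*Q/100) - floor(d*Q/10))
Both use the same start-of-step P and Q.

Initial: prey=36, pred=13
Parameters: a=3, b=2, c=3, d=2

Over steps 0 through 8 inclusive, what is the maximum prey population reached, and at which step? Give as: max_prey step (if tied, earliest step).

Step 1: prey: 36+10-9=37; pred: 13+14-2=25
Step 2: prey: 37+11-18=30; pred: 25+27-5=47
Step 3: prey: 30+9-28=11; pred: 47+42-9=80
Step 4: prey: 11+3-17=0; pred: 80+26-16=90
Step 5: prey: 0+0-0=0; pred: 90+0-18=72
Step 6: prey: 0+0-0=0; pred: 72+0-14=58
Step 7: prey: 0+0-0=0; pred: 58+0-11=47
Step 8: prey: 0+0-0=0; pred: 47+0-9=38
Max prey = 37 at step 1

Answer: 37 1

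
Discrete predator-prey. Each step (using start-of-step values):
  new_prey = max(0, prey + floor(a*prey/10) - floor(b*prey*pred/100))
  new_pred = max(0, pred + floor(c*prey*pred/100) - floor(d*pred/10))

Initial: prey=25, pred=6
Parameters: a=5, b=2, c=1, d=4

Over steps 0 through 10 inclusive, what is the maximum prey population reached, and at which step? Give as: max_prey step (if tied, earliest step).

Step 1: prey: 25+12-3=34; pred: 6+1-2=5
Step 2: prey: 34+17-3=48; pred: 5+1-2=4
Step 3: prey: 48+24-3=69; pred: 4+1-1=4
Step 4: prey: 69+34-5=98; pred: 4+2-1=5
Step 5: prey: 98+49-9=138; pred: 5+4-2=7
Step 6: prey: 138+69-19=188; pred: 7+9-2=14
Step 7: prey: 188+94-52=230; pred: 14+26-5=35
Step 8: prey: 230+115-161=184; pred: 35+80-14=101
Step 9: prey: 184+92-371=0; pred: 101+185-40=246
Step 10: prey: 0+0-0=0; pred: 246+0-98=148
Max prey = 230 at step 7

Answer: 230 7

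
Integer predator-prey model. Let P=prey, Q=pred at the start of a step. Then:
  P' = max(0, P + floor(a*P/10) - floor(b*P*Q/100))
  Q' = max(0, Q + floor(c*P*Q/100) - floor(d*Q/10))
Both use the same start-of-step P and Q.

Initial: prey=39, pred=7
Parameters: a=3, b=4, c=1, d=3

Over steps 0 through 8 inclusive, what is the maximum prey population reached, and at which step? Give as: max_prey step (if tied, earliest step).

Step 1: prey: 39+11-10=40; pred: 7+2-2=7
Step 2: prey: 40+12-11=41; pred: 7+2-2=7
Step 3: prey: 41+12-11=42; pred: 7+2-2=7
Step 4: prey: 42+12-11=43; pred: 7+2-2=7
Step 5: prey: 43+12-12=43; pred: 7+3-2=8
Step 6: prey: 43+12-13=42; pred: 8+3-2=9
Step 7: prey: 42+12-15=39; pred: 9+3-2=10
Step 8: prey: 39+11-15=35; pred: 10+3-3=10
Max prey = 43 at step 4

Answer: 43 4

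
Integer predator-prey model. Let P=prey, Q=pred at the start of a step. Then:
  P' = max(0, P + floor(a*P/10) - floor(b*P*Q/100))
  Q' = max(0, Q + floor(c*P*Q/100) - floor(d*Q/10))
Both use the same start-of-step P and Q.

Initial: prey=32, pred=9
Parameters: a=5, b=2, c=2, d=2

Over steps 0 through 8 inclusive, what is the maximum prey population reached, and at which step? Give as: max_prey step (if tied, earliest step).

Answer: 56 3

Derivation:
Step 1: prey: 32+16-5=43; pred: 9+5-1=13
Step 2: prey: 43+21-11=53; pred: 13+11-2=22
Step 3: prey: 53+26-23=56; pred: 22+23-4=41
Step 4: prey: 56+28-45=39; pred: 41+45-8=78
Step 5: prey: 39+19-60=0; pred: 78+60-15=123
Step 6: prey: 0+0-0=0; pred: 123+0-24=99
Step 7: prey: 0+0-0=0; pred: 99+0-19=80
Step 8: prey: 0+0-0=0; pred: 80+0-16=64
Max prey = 56 at step 3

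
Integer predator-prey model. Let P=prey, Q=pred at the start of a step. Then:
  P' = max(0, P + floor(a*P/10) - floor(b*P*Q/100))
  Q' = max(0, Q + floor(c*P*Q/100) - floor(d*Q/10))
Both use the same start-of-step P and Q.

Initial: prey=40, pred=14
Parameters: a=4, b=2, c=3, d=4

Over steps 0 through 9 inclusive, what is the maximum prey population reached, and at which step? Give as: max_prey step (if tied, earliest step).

Answer: 45 1

Derivation:
Step 1: prey: 40+16-11=45; pred: 14+16-5=25
Step 2: prey: 45+18-22=41; pred: 25+33-10=48
Step 3: prey: 41+16-39=18; pred: 48+59-19=88
Step 4: prey: 18+7-31=0; pred: 88+47-35=100
Step 5: prey: 0+0-0=0; pred: 100+0-40=60
Step 6: prey: 0+0-0=0; pred: 60+0-24=36
Step 7: prey: 0+0-0=0; pred: 36+0-14=22
Step 8: prey: 0+0-0=0; pred: 22+0-8=14
Step 9: prey: 0+0-0=0; pred: 14+0-5=9
Max prey = 45 at step 1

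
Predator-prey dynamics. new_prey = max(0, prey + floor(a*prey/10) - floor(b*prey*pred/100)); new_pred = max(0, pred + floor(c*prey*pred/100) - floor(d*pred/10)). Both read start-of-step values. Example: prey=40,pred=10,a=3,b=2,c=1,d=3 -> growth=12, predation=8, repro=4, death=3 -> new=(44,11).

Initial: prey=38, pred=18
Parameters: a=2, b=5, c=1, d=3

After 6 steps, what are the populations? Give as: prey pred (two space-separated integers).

Answer: 1 5

Derivation:
Step 1: prey: 38+7-34=11; pred: 18+6-5=19
Step 2: prey: 11+2-10=3; pred: 19+2-5=16
Step 3: prey: 3+0-2=1; pred: 16+0-4=12
Step 4: prey: 1+0-0=1; pred: 12+0-3=9
Step 5: prey: 1+0-0=1; pred: 9+0-2=7
Step 6: prey: 1+0-0=1; pred: 7+0-2=5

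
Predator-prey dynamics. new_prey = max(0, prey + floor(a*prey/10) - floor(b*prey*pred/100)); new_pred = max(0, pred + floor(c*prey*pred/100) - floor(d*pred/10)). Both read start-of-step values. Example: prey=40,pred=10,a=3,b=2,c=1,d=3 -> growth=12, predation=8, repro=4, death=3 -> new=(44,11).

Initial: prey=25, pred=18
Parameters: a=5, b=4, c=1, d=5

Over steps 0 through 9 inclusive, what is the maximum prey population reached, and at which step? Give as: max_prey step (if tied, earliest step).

Answer: 135 9

Derivation:
Step 1: prey: 25+12-18=19; pred: 18+4-9=13
Step 2: prey: 19+9-9=19; pred: 13+2-6=9
Step 3: prey: 19+9-6=22; pred: 9+1-4=6
Step 4: prey: 22+11-5=28; pred: 6+1-3=4
Step 5: prey: 28+14-4=38; pred: 4+1-2=3
Step 6: prey: 38+19-4=53; pred: 3+1-1=3
Step 7: prey: 53+26-6=73; pred: 3+1-1=3
Step 8: prey: 73+36-8=101; pred: 3+2-1=4
Step 9: prey: 101+50-16=135; pred: 4+4-2=6
Max prey = 135 at step 9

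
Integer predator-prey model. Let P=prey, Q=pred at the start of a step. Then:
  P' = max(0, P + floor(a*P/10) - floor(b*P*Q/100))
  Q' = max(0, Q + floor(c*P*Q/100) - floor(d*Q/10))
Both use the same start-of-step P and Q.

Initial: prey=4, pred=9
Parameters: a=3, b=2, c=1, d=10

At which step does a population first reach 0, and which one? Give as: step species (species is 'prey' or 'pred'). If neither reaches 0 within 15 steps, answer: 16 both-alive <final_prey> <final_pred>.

Answer: 1 pred

Derivation:
Step 1: prey: 4+1-0=5; pred: 9+0-9=0
First extinction: pred at step 1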